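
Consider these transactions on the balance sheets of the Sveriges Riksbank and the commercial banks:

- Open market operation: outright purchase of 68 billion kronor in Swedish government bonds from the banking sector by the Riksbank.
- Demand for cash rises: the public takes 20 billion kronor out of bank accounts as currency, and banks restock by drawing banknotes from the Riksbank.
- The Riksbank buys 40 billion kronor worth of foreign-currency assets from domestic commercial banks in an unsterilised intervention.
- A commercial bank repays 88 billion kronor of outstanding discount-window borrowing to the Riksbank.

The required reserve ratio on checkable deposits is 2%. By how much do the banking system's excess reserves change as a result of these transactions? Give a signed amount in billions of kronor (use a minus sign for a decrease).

OMO purchase (from banks) 68 billion kronor: reserves +68B, deposits 0.
Currency withdrawal 20 billion kronor: reserves −20B, deposits −20B.
FX purchase 40 billion kronor: reserves +40B, deposits 0.
Discount-window repayment 88 billion kronor: reserves −88B, deposits 0.
Totals: Δreserves = 0, Δdeposits = −20B.
Δrequired reserves = 2% × −20B = −0.4B.
Δexcess reserves = Δreserves − Δrequired = 0 − (−0.4B) = +0.4 billion.

+0.4 billion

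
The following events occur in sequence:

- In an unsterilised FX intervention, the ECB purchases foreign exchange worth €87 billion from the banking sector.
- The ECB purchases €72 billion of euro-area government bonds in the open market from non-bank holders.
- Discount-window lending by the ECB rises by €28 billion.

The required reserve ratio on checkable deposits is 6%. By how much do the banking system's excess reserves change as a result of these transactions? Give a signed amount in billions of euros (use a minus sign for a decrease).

+€182.68 billion

FX purchase €87 billion: reserves +€87B, deposits 0.
Asset purchase (from non-banks) €72 billion: reserves +€72B, deposits +€72B.
Discount-window loan €28 billion: reserves +€28B, deposits 0.
Totals: Δreserves = +€187B, Δdeposits = +€72B.
Δrequired reserves = 6% × +€72B = +€4.32B.
Δexcess reserves = Δreserves − Δrequired = +€187B − (+€4.32B) = +€182.68 billion.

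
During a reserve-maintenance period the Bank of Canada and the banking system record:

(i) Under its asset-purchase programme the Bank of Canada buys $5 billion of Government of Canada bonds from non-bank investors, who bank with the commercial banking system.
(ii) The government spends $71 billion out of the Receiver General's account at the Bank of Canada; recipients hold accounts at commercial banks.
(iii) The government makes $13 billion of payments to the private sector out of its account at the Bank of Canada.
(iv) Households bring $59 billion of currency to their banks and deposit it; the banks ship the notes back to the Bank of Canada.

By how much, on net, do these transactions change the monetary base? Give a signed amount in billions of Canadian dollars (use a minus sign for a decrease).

Asset purchase (from non-banks) $5 billion: Bank of Canada balance sheet expands → +$5B.
Government spending $71 billion: a non-base liability converts back to reserves → +$71B.
Government spending $13 billion: a non-base liability converts back to reserves → +$13B.
Currency deposit $59 billion: just a shift between currency and reserves — both are base money → 0.
Net: 5 + 71 + 13 + 0 = +$89 billion.

+$89 billion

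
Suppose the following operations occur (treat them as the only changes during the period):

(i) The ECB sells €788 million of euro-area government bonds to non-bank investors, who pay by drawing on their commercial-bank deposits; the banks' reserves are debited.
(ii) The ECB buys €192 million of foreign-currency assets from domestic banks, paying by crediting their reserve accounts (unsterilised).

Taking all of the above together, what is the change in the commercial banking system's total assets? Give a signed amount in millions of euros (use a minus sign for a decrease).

-€788 million

ECB balance sheet:
  Assets:      Securities −€788M, Foreign assets +€192M
  Liabilities: Bank reserves −€596M
Commercial banking system:
  Assets:      Reserves at CB −€596M, Foreign assets −€192M
  Liabilities: Checkable deposits −€788M
Change in total bank assets = -€788 million.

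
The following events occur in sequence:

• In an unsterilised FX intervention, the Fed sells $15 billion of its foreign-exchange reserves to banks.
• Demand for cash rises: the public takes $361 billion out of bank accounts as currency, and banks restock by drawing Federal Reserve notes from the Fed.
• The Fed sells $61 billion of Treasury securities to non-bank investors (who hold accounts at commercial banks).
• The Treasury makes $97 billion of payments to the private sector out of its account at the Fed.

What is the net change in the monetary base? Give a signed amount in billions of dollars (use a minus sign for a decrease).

+$21 billion

Fed balance sheet:
  Assets:      Securities −$61B, Foreign assets −$15B
  Liabilities: Bank reserves −$340B, Currency in circulation +$361B, Government deposits −$97B
Commercial banking system:
  Assets:      Reserves at CB −$340B, Foreign assets +$15B
  Liabilities: Checkable deposits −$325B
Monetary base = currency + reserves: +$361B + (−$340B) = +$21 billion.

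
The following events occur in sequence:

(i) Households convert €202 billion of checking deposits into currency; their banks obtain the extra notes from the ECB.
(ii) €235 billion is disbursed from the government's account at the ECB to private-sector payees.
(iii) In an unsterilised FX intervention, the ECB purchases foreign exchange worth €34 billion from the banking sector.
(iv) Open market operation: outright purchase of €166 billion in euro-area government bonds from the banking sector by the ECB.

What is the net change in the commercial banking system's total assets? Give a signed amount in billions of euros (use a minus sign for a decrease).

Currency withdrawal €202 billion: bank balance sheets shrink → −€202B.
Government spending €235 billion: bank balance sheets expand → +€235B.
FX purchase €34 billion: just an asset swap on bank balance sheets → 0.
OMO purchase (from banks) €166 billion: just an asset swap on bank balance sheets → 0.
Net: −202 + 235 + 0 + 0 = +€33 billion.

+€33 billion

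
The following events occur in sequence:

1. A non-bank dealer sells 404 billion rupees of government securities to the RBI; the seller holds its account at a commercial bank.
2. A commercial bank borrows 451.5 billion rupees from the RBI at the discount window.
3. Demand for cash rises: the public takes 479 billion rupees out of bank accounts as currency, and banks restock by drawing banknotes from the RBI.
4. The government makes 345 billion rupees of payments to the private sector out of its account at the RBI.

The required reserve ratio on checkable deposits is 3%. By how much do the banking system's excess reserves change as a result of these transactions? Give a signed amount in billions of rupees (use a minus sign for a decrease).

Asset purchase (from non-banks) 404 billion rupees: reserves +404B, deposits +404B.
Discount-window loan 451.5 billion rupees: reserves +451.5B, deposits 0.
Currency withdrawal 479 billion rupees: reserves −479B, deposits −479B.
Government spending 345 billion rupees: reserves +345B, deposits +345B.
Totals: Δreserves = +721.5B, Δdeposits = +270B.
Δrequired reserves = 3% × +270B = +8.1B.
Δexcess reserves = Δreserves − Δrequired = +721.5B − (+8.1B) = +713.4 billion.

+713.4 billion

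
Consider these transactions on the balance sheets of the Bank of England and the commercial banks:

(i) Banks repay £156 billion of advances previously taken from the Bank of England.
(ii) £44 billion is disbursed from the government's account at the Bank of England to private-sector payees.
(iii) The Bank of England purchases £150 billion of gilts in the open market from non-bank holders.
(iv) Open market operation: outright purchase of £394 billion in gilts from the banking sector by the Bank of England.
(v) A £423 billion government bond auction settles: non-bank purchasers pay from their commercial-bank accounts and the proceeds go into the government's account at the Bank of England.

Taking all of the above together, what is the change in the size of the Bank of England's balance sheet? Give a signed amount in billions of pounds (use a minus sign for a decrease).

+£388 billion

Bank of England balance sheet:
  Assets:      Securities +£544B, Loans to banks −£156B
  Liabilities: Bank reserves +£9B, Government deposits +£379B
Commercial banking system:
  Assets:      Reserves at CB +£9B, Securities −£394B
  Liabilities: Checkable deposits −£229B, Borrowings from CB −£156B
Change in total Bank of England assets = +£388 billion.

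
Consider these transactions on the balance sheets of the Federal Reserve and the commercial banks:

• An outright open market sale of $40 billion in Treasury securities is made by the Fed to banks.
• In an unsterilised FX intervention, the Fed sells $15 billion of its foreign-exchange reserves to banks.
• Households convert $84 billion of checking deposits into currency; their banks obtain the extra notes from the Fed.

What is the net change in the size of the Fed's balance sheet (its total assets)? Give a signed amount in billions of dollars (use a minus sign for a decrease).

Fed balance sheet:
  Assets:      Securities −$40B, Foreign assets −$15B
  Liabilities: Bank reserves −$139B, Currency in circulation +$84B
Change in total Fed assets = -$55 billion.

-$55 billion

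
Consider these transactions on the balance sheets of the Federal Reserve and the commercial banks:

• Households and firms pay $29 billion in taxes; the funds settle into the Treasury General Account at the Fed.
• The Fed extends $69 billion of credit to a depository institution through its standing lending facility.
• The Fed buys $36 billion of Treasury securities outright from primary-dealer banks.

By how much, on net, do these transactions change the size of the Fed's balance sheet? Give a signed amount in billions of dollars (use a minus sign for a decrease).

Fed balance sheet:
  Assets:      Securities +$36B, Loans to banks +$69B
  Liabilities: Bank reserves +$76B, Government deposits +$29B
Commercial banking system:
  Assets:      Reserves at CB +$76B, Securities −$36B
  Liabilities: Checkable deposits −$29B, Borrowings from CB +$69B
Change in total Fed assets = +$105 billion.

+$105 billion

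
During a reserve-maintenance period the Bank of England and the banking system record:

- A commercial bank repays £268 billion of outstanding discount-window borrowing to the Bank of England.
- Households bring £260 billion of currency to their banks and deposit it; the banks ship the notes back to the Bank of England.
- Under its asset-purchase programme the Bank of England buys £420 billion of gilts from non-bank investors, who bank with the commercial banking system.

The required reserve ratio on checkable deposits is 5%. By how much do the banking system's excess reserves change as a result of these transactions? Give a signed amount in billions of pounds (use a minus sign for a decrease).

+£378 billion

Discount-window repayment £268 billion: reserves −£268B, deposits 0.
Currency deposit £260 billion: reserves +£260B, deposits +£260B.
Asset purchase (from non-banks) £420 billion: reserves +£420B, deposits +£420B.
Totals: Δreserves = +£412B, Δdeposits = +£680B.
Δrequired reserves = 5% × +£680B = +£34B.
Δexcess reserves = Δreserves − Δrequired = +£412B − (+£34B) = +£378 billion.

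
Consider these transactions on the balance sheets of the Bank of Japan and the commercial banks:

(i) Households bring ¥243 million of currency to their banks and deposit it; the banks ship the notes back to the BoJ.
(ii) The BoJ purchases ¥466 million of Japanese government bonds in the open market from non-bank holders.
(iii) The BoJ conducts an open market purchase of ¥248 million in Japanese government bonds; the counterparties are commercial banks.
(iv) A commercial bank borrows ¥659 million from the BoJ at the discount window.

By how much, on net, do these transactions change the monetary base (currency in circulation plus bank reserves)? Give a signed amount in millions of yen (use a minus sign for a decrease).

Currency deposit ¥243 million: just a shift between currency and reserves — both are base money → 0.
Asset purchase (from non-banks) ¥466 million: BoJ balance sheet expands → +¥466M.
OMO purchase (from banks) ¥248 million: BoJ balance sheet expands → +¥248M.
Discount-window loan ¥659 million: BoJ balance sheet expands → +¥659M.
Net: 0 + 466 + 248 + 659 = +¥1373 million.

+¥1373 million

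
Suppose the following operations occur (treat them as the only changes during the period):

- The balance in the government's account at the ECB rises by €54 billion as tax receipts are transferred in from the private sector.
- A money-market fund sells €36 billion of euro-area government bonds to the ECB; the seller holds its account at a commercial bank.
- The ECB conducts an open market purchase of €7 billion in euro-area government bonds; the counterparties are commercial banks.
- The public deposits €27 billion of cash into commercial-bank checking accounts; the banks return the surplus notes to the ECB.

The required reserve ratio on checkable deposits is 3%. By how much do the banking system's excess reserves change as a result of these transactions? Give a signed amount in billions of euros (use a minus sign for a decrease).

Government account inflow €54 billion: reserves −€54B, deposits −€54B.
Asset purchase (from non-banks) €36 billion: reserves +€36B, deposits +€36B.
OMO purchase (from banks) €7 billion: reserves +€7B, deposits 0.
Currency deposit €27 billion: reserves +€27B, deposits +€27B.
Totals: Δreserves = +€16B, Δdeposits = +€9B.
Δrequired reserves = 3% × +€9B = +€0.27B.
Δexcess reserves = Δreserves − Δrequired = +€16B − (+€0.27B) = +€15.73 billion.

+€15.73 billion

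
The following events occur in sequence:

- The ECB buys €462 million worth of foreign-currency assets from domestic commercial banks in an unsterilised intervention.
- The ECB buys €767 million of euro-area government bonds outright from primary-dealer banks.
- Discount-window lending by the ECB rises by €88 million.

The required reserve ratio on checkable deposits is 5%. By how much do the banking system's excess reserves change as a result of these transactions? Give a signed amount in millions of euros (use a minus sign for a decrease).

FX purchase €462 million: reserves +€462M, deposits 0.
OMO purchase (from banks) €767 million: reserves +€767M, deposits 0.
Discount-window loan €88 million: reserves +€88M, deposits 0.
Totals: Δreserves = +€1317M, Δdeposits = 0.
Δrequired reserves = 5% × 0 = 0.
Δexcess reserves = Δreserves − Δrequired = +€1317M − (0) = +€1317 million.

+€1317 million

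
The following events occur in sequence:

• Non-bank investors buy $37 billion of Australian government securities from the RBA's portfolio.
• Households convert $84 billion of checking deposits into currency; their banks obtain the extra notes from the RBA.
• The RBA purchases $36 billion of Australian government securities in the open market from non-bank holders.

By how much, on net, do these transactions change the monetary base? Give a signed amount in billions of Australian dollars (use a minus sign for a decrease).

Asset sale (to non-banks) $37 billion: RBA balance sheet contracts → −$37B.
Currency withdrawal $84 billion: just a shift between currency and reserves — both are base money → 0.
Asset purchase (from non-banks) $36 billion: RBA balance sheet expands → +$36B.
Net: −37 + 0 + 36 = -$1 billion.

-$1 billion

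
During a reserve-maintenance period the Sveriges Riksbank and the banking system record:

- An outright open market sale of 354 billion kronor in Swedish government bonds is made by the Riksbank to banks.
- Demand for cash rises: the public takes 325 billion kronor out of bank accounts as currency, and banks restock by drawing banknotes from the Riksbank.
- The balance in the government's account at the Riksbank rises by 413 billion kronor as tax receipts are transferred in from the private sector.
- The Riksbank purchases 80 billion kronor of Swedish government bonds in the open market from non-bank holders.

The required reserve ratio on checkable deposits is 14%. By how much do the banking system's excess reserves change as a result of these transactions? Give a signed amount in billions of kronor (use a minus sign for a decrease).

OMO sale (to banks) 354 billion kronor: reserves −354B, deposits 0.
Currency withdrawal 325 billion kronor: reserves −325B, deposits −325B.
Government account inflow 413 billion kronor: reserves −413B, deposits −413B.
Asset purchase (from non-banks) 80 billion kronor: reserves +80B, deposits +80B.
Totals: Δreserves = −1012B, Δdeposits = −658B.
Δrequired reserves = 14% × −658B = −92.12B.
Δexcess reserves = Δreserves − Δrequired = −1012B − (−92.12B) = -919.88 billion.

-919.88 billion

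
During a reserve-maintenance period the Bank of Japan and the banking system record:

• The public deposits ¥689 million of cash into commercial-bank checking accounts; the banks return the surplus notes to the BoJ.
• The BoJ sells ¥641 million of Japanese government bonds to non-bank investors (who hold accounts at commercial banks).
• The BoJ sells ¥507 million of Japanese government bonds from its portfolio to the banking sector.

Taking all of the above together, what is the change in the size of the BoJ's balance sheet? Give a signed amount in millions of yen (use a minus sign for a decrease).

BoJ balance sheet:
  Assets:      Securities −¥1148M
  Liabilities: Bank reserves −¥459M, Currency in circulation −¥689M
Change in total BoJ assets = -¥1148 million.

-¥1148 million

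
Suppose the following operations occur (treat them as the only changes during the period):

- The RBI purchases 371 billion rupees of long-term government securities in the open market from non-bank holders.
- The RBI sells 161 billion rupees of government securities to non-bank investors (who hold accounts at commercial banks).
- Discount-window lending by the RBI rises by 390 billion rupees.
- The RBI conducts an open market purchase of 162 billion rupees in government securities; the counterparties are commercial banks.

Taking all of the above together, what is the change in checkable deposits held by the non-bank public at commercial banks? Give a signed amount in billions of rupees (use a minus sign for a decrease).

Asset purchase (from non-banks) 371 billion rupees: non-bank counterparties' bank balances rise → +371B.
Asset sale (to non-banks) 161 billion rupees: non-bank counterparties' bank balances fall → −161B.
Discount-window loan 390 billion rupees: the counterparty is a bank, so public deposits are unchanged → 0.
OMO purchase (from banks) 162 billion rupees: the counterparty is a bank, so public deposits are unchanged → 0.
Net: 371 − 161 + 0 + 0 = +210 billion.

+210 billion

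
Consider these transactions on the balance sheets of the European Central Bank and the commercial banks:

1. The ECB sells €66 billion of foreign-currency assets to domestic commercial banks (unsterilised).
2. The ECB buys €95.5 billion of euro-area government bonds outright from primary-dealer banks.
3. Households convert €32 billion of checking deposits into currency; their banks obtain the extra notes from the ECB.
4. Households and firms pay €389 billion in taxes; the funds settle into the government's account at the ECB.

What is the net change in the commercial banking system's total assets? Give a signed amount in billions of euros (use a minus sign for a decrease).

FX sale €66 billion: just an asset swap on bank balance sheets → 0.
OMO purchase (from banks) €95.5 billion: just an asset swap on bank balance sheets → 0.
Currency withdrawal €32 billion: bank balance sheets shrink → −€32B.
Government account inflow €389 billion: bank balance sheets shrink → −€389B.
Net: 0 + 0 − 32 − 389 = -€421 billion.

-€421 billion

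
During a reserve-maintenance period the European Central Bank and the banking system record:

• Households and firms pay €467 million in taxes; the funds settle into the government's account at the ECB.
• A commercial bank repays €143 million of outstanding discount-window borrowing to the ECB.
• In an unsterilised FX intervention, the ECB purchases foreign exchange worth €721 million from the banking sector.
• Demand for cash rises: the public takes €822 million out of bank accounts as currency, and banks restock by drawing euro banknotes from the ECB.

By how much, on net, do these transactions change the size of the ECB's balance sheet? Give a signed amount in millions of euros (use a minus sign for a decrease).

ECB balance sheet:
  Assets:      Loans to banks −€143M, Foreign assets +€721M
  Liabilities: Bank reserves −€711M, Currency in circulation +€822M, Government deposits +€467M
Commercial banking system:
  Assets:      Reserves at CB −€711M, Foreign assets −€721M
  Liabilities: Checkable deposits −€1289M, Borrowings from CB −€143M
Change in total ECB assets = +€578 million.

+€578 million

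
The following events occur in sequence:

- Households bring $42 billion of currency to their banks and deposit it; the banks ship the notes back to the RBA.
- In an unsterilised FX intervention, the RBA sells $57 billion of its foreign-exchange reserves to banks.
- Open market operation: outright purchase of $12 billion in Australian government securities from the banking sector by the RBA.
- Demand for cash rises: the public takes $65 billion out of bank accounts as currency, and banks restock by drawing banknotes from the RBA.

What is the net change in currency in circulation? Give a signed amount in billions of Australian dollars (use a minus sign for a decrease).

RBA balance sheet:
  Assets:      Securities +$12B, Foreign assets −$57B
  Liabilities: Bank reserves −$68B, Currency in circulation +$23B
Commercial banking system:
  Assets:      Reserves at CB −$68B, Securities −$12B, Foreign assets +$57B
  Liabilities: Checkable deposits −$23B
So the change in currency in circulation is +$23 billion.

+$23 billion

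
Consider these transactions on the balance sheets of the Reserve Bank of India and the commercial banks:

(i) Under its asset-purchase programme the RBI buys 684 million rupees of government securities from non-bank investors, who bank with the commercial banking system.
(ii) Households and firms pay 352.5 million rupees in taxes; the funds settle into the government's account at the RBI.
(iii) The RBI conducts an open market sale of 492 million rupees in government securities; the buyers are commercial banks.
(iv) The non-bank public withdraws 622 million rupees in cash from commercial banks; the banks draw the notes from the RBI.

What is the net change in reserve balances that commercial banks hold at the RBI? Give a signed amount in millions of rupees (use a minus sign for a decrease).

-782.5 million

RBI balance sheet:
  Assets:      Securities +192M
  Liabilities: Bank reserves −782.5M, Currency in circulation +622M, Government deposits +352.5M
So the change in reserve balances that commercial banks hold at the RBI is -782.5 million.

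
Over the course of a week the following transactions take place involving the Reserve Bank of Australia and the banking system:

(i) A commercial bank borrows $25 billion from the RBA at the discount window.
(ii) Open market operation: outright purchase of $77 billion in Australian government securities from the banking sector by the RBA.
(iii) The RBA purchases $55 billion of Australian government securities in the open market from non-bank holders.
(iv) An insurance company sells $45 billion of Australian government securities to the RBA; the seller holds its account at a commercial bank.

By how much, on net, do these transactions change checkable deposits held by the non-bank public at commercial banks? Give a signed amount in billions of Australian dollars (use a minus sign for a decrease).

RBA balance sheet:
  Assets:      Securities +$177B, Loans to banks +$25B
  Liabilities: Bank reserves +$202B
Commercial banking system:
  Assets:      Reserves at CB +$202B, Securities −$77B
  Liabilities: Checkable deposits +$100B, Borrowings from CB +$25B
So the change in checkable deposits held by the non-bank public at commercial banks is +$100 billion.

+$100 billion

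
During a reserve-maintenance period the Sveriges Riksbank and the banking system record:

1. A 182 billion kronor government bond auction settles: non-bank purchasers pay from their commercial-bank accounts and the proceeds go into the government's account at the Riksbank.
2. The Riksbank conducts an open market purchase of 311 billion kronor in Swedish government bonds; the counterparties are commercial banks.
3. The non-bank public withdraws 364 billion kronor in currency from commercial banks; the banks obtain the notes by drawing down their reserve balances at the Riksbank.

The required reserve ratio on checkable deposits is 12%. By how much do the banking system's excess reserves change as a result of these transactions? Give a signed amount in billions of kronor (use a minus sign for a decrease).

-169.48 billion

Government account inflow 182 billion kronor: reserves −182B, deposits −182B.
OMO purchase (from banks) 311 billion kronor: reserves +311B, deposits 0.
Currency withdrawal 364 billion kronor: reserves −364B, deposits −364B.
Totals: Δreserves = −235B, Δdeposits = −546B.
Δrequired reserves = 12% × −546B = −65.52B.
Δexcess reserves = Δreserves − Δrequired = −235B − (−65.52B) = -169.48 billion.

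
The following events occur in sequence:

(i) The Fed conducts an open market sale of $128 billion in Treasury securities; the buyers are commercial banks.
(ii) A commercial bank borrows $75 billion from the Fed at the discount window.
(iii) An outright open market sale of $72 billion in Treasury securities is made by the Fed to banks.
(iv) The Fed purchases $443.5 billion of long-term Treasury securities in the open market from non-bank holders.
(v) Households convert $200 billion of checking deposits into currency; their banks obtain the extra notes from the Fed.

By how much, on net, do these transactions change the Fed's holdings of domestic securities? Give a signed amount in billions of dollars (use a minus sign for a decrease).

+$243.5 billion

OMO sale (to banks) $128 billion: securities removed from the Fed's portfolio → −$128B.
Discount-window loan $75 billion: the Fed's securities portfolio is untouched → 0.
OMO sale (to banks) $72 billion: securities removed from the Fed's portfolio → −$72B.
Asset purchase (from non-banks) $443.5 billion: securities added to the Fed's portfolio → +$443.5B.
Currency withdrawal $200 billion: the Fed's securities portfolio is untouched → 0.
Net: −128 + 0 − 72 + 443.5 + 0 = +$243.5 billion.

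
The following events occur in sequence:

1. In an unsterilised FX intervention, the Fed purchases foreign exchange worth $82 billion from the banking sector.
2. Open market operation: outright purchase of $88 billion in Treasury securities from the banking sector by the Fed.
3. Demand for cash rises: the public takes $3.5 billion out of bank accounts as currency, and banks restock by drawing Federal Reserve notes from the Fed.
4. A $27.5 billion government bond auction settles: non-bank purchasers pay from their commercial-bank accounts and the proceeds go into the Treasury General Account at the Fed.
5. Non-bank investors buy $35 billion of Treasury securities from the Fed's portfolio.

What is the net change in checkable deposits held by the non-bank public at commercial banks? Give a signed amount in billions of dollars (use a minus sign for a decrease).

Fed balance sheet:
  Assets:      Securities +$53B, Foreign assets +$82B
  Liabilities: Bank reserves +$104B, Currency in circulation +$3.5B, Government deposits +$27.5B
Commercial banking system:
  Assets:      Reserves at CB +$104B, Securities −$88B, Foreign assets −$82B
  Liabilities: Checkable deposits −$66B
So the change in checkable deposits held by the non-bank public at commercial banks is -$66 billion.

-$66 billion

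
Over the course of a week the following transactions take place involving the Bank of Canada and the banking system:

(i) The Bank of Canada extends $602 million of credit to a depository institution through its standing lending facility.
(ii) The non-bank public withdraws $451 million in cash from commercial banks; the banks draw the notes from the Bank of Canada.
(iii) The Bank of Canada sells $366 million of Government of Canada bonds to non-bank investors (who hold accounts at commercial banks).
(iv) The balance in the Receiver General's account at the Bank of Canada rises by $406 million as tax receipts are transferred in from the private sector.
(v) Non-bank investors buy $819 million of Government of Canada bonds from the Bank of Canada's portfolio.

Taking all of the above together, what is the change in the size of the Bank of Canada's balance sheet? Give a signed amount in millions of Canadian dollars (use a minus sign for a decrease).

Bank of Canada balance sheet:
  Assets:      Securities −$1185M, Loans to banks +$602M
  Liabilities: Bank reserves −$1440M, Currency in circulation +$451M, Government deposits +$406M
Commercial banking system:
  Assets:      Reserves at CB −$1440M
  Liabilities: Checkable deposits −$2042M, Borrowings from CB +$602M
Change in total Bank of Canada assets = -$583 million.

-$583 million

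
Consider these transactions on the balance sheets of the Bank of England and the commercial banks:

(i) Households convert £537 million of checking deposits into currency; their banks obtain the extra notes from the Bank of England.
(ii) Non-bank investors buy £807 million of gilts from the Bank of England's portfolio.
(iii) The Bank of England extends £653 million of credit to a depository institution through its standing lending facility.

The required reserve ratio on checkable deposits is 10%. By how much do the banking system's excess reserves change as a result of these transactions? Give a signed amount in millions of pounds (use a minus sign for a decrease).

-£556.6 million

Currency withdrawal £537 million: reserves −£537M, deposits −£537M.
Asset sale (to non-banks) £807 million: reserves −£807M, deposits −£807M.
Discount-window loan £653 million: reserves +£653M, deposits 0.
Totals: Δreserves = −£691M, Δdeposits = −£1344M.
Δrequired reserves = 10% × −£1344M = −£134.4M.
Δexcess reserves = Δreserves − Δrequired = −£691M − (−£134.4M) = -£556.6 million.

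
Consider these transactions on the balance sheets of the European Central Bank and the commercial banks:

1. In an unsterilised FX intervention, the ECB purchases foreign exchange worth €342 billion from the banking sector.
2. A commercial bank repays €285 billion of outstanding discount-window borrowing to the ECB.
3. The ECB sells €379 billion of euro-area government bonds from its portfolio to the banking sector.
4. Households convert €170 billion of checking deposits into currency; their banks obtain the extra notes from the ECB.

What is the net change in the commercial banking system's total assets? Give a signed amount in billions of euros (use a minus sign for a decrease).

-€455 billion

ECB balance sheet:
  Assets:      Securities −€379B, Loans to banks −€285B, Foreign assets +€342B
  Liabilities: Bank reserves −€492B, Currency in circulation +€170B
Commercial banking system:
  Assets:      Reserves at CB −€492B, Securities +€379B, Foreign assets −€342B
  Liabilities: Checkable deposits −€170B, Borrowings from CB −€285B
Change in total bank assets = -€455 billion.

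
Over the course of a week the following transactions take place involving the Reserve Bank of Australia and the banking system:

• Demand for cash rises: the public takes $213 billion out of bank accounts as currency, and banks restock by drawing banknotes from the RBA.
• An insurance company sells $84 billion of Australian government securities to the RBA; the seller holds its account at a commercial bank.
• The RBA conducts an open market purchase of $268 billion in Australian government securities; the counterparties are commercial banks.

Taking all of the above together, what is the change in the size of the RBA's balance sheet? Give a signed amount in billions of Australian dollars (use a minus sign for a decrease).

+$352 billion

RBA balance sheet:
  Assets:      Securities +$352B
  Liabilities: Bank reserves +$139B, Currency in circulation +$213B
Change in total RBA assets = +$352 billion.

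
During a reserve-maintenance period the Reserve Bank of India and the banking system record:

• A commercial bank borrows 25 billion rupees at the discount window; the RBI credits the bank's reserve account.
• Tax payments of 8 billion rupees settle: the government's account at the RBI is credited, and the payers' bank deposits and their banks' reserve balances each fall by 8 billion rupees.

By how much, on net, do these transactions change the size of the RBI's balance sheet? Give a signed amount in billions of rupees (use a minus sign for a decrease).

+25 billion

Discount-window loan 25 billion rupees: an RBI asset is acquired → +25B.
Government account inflow 8 billion rupees: only the composition of liabilities changes → 0.
Net: 25 + 0 = +25 billion.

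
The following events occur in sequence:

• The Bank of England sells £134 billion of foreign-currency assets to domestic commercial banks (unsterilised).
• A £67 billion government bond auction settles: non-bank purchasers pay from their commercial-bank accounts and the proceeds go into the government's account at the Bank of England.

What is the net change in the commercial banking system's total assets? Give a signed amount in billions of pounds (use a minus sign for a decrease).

-£67 billion

FX sale £134 billion: just an asset swap on bank balance sheets → 0.
Government account inflow £67 billion: bank balance sheets shrink → −£67B.
Net: 0 − 67 = -£67 billion.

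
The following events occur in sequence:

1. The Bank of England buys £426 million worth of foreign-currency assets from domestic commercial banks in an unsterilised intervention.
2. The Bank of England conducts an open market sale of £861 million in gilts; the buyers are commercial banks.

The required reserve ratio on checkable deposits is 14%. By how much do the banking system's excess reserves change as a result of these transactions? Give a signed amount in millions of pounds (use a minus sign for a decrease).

FX purchase £426 million: reserves +£426M, deposits 0.
OMO sale (to banks) £861 million: reserves −£861M, deposits 0.
Totals: Δreserves = −£435M, Δdeposits = 0.
Δrequired reserves = 14% × 0 = 0.
Δexcess reserves = Δreserves − Δrequired = −£435M − (0) = -£435 million.

-£435 million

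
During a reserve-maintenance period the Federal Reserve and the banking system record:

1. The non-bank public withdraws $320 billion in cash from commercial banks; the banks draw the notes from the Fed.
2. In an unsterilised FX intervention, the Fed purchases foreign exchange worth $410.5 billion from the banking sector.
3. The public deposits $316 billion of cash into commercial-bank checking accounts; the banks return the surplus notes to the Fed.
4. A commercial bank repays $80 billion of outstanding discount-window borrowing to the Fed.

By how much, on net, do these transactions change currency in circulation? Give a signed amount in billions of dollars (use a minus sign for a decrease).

+$4 billion

Currency withdrawal $320 billion: notes leave the central bank → +$320B.
FX purchase $410.5 billion: no currency enters or leaves circulation → 0.
Currency deposit $316 billion: notes return to the central bank → −$316B.
Discount-window repayment $80 billion: no currency enters or leaves circulation → 0.
Net: 320 + 0 − 316 + 0 = +$4 billion.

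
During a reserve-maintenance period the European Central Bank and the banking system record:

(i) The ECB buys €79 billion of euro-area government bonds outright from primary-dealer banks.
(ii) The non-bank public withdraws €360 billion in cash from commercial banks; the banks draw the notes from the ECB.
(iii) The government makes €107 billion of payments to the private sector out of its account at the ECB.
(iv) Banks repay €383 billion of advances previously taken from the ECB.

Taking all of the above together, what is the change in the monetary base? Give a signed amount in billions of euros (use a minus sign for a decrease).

ECB balance sheet:
  Assets:      Securities +€79B, Loans to banks −€383B
  Liabilities: Bank reserves −€557B, Currency in circulation +€360B, Government deposits −€107B
Commercial banking system:
  Assets:      Reserves at CB −€557B, Securities −€79B
  Liabilities: Checkable deposits −€253B, Borrowings from CB −€383B
Monetary base = currency + reserves: +€360B + (−€557B) = -€197 billion.

-€197 billion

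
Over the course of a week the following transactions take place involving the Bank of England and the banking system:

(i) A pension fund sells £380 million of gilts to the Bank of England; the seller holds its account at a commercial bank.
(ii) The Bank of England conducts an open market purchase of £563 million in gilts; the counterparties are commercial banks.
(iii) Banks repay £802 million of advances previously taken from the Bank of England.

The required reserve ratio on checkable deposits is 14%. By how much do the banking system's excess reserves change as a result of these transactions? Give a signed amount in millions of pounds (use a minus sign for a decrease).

+£87.8 million

Asset purchase (from non-banks) £380 million: reserves +£380M, deposits +£380M.
OMO purchase (from banks) £563 million: reserves +£563M, deposits 0.
Discount-window repayment £802 million: reserves −£802M, deposits 0.
Totals: Δreserves = +£141M, Δdeposits = +£380M.
Δrequired reserves = 14% × +£380M = +£53.2M.
Δexcess reserves = Δreserves − Δrequired = +£141M − (+£53.2M) = +£87.8 million.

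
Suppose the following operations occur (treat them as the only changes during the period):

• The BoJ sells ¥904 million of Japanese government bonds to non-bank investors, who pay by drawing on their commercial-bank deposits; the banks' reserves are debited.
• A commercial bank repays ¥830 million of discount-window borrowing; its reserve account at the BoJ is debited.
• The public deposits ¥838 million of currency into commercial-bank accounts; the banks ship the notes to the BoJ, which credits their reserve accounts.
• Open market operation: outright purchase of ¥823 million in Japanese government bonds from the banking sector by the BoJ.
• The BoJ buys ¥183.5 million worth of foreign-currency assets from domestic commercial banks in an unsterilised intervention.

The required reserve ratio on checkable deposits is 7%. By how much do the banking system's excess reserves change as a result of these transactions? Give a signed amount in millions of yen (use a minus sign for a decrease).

+¥115.12 million

Asset sale (to non-banks) ¥904 million: reserves −¥904M, deposits −¥904M.
Discount-window repayment ¥830 million: reserves −¥830M, deposits 0.
Currency deposit ¥838 million: reserves +¥838M, deposits +¥838M.
OMO purchase (from banks) ¥823 million: reserves +¥823M, deposits 0.
FX purchase ¥183.5 million: reserves +¥183.5M, deposits 0.
Totals: Δreserves = +¥110.5M, Δdeposits = −¥66M.
Δrequired reserves = 7% × −¥66M = −¥4.62M.
Δexcess reserves = Δreserves − Δrequired = +¥110.5M − (−¥4.62M) = +¥115.12 million.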